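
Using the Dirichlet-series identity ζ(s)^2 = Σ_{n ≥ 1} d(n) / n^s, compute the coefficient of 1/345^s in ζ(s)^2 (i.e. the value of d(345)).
d(345) = 8

ζ(s)^2 = (Σ 1/m^s)(Σ 1/k^s). The coefficient of 1/n^s in the product is the number of ordered pairs (m, k) with mk = n, which equals d(n). For n = 345, divisors are [1, 3, 5, 15, 23, 69, 115, 345], so d(345) = 8.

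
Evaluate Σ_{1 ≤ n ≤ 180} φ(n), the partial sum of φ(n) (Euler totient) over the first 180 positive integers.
Σ_{n ≤ 180} φ(n) = 9880

Compute φ(n) for each 1 ≤ n ≤ 180: φ(1) = 1, φ(2) = 1, φ(3) = 2, φ(4) = 2, φ(5) = 4, φ(6) = 2, φ(7) = 6, φ(8) = 4, φ(9) = 6, φ(10) = 4, φ(11) = 10, φ(12) = 4, φ(13) = 12, φ(14) = 6, φ(15) = 8, φ(16) = 8, φ(17) = 16, φ(18) = 6, φ(19) = 18, φ(20) = 8, φ(21) = 12, φ(22) = 10, φ(23) = 22, φ(24) = 8, φ(25) = 20, φ(26) = 12, φ(27) = 18, φ(28) = 12, φ(29) = 28, φ(30) = 8, φ(31) = 30, φ(32) = 16, φ(33) = 20, φ(34) = 16, φ(35) = 24, φ(36) = 12, φ(37) = 36, φ(38) = 18, φ(39) = 24, φ(40) = 16, φ(41) = 40, φ(42) = 12, φ(43) = 42, φ(44) = 20, φ(45) = 24, φ(46) = 22, φ(47) = 46, φ(48) = 16, φ(49) = 42, φ(50) = 20, φ(51) = 32, φ(52) = 24, φ(53) = 52, φ(54) = 18, φ(55) = 40, φ(56) = 24, φ(57) = 36, φ(58) = 28, φ(59) = 58, φ(60) = 16, φ(61) = 60, φ(62) = 30, φ(63) = 36, φ(64) = 32, φ(65) = 48, φ(66) = 20, φ(67) = 66, φ(68) = 32, φ(69) = 44, φ(70) = 24, φ(71) = 70, φ(72) = 24, φ(73) = 72, φ(74) = 36, φ(75) = 40, φ(76) = 36, φ(77) = 60, φ(78) = 24, φ(79) = 78, φ(80) = 32, φ(81) = 54, φ(82) = 40, φ(83) = 82, φ(84) = 24, φ(85) = 64, φ(86) = 42, φ(87) = 56, φ(88) = 40, φ(89) = 88, φ(90) = 24, φ(91) = 72, φ(92) = 44, φ(93) = 60, φ(94) = 46, φ(95) = 72, φ(96) = 32, φ(97) = 96, φ(98) = 42, φ(99) = 60, φ(100) = 40, φ(101) = 100, φ(102) = 32, φ(103) = 102, φ(104) = 48, φ(105) = 48, φ(106) = 52, φ(107) = 106, φ(108) = 36, φ(109) = 108, φ(110) = 40, φ(111) = 72, φ(112) = 48, φ(113) = 112, φ(114) = 36, φ(115) = 88, φ(116) = 56, φ(117) = 72, φ(118) = 58, φ(119) = 96, φ(120) = 32, φ(121) = 110, φ(122) = 60, φ(123) = 80, φ(124) = 60, φ(125) = 100, φ(126) = 36, φ(127) = 126, φ(128) = 64, φ(129) = 84, φ(130) = 48, φ(131) = 130, φ(132) = 40, φ(133) = 108, φ(134) = 66, φ(135) = 72, φ(136) = 64, φ(137) = 136, φ(138) = 44, φ(139) = 138, φ(140) = 48, φ(141) = 92, φ(142) = 70, φ(143) = 120, φ(144) = 48, φ(145) = 112, φ(146) = 72, φ(147) = 84, φ(148) = 72, φ(149) = 148, φ(150) = 40, φ(151) = 150, φ(152) = 72, φ(153) = 96, φ(154) = 60, φ(155) = 120, φ(156) = 48, φ(157) = 156, φ(158) = 78, φ(159) = 104, φ(160) = 64, φ(161) = 132, φ(162) = 54, φ(163) = 162, φ(164) = 80, φ(165) = 80, φ(166) = 82, φ(167) = 166, φ(168) = 48, φ(169) = 156, φ(170) = 64, φ(171) = 108, φ(172) = 84, φ(173) = 172, φ(174) = 56, φ(175) = 120, φ(176) = 80, φ(177) = 116, φ(178) = 88, φ(179) = 178, φ(180) = 48. Summing all 180 values: 9880. (Average order: Σ_{n ≤ x} φ(n) ~ (3/π²) x². For x = 180, (3/π²)·180² ≈ 9848.42.)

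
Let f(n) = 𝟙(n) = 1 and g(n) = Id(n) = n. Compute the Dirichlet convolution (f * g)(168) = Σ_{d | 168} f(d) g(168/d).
(𝟙 * Id)(168) = 480

Divisors of 168: [1, 2, 3, 4, 6, 7, 8, 12, 14, 21, 24, 28, 42, 56, 84, 168]. For each d | 168:
  d = 1: 𝟙(1) · Id(168/1) = 1 · 168 = 168
  d = 2: 𝟙(2) · Id(168/2) = 1 · 84 = 84
  d = 3: 𝟙(3) · Id(168/3) = 1 · 56 = 56
  d = 4: 𝟙(4) · Id(168/4) = 1 · 42 = 42
  d = 6: 𝟙(6) · Id(168/6) = 1 · 28 = 28
  d = 7: 𝟙(7) · Id(168/7) = 1 · 24 = 24
  d = 8: 𝟙(8) · Id(168/8) = 1 · 21 = 21
  d = 12: 𝟙(12) · Id(168/12) = 1 · 14 = 14
  d = 14: 𝟙(14) · Id(168/14) = 1 · 12 = 12
  d = 21: 𝟙(21) · Id(168/21) = 1 · 8 = 8
  d = 24: 𝟙(24) · Id(168/24) = 1 · 7 = 7
  d = 28: 𝟙(28) · Id(168/28) = 1 · 6 = 6
  d = 42: 𝟙(42) · Id(168/42) = 1 · 4 = 4
  d = 56: 𝟙(56) · Id(168/56) = 1 · 3 = 3
  d = 84: 𝟙(84) · Id(168/84) = 1 · 2 = 2
  d = 168: 𝟙(168) · Id(168/168) = 1 · 1 = 1
Summing: (𝟙 * Id)(168) = 168 + 84 + 56 + 42 + 28 + 24 + 21 + 14 + 12 + 8 + 7 + 6 + 4 + 3 + 2 + 1 = 480.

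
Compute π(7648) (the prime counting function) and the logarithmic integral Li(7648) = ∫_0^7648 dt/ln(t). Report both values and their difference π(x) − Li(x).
π(7648) = 970;  Li(7648) ≈ 987.15;  π(x) − Li(x) ≈ -17.15.

Direct count of primes ≤ 7648 gives π(7648) = 970. Numerical evaluation of the logarithmic integral gives Li(7648) ≈ 987.15. The difference π(x) − Li(x) ≈ -17.15 is typically negative for small/moderate x (Li(x) overestimates), though Littlewood's theorem shows this sign changes infinitely often.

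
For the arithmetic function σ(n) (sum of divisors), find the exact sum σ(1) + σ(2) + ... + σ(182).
Σ_{n ≤ 182} σ(n) = 27338

Compute σ(n) for each 1 ≤ n ≤ 182: σ(1) = 1, σ(2) = 3, σ(3) = 4, σ(4) = 7, σ(5) = 6, σ(6) = 12, σ(7) = 8, σ(8) = 15, σ(9) = 13, σ(10) = 18, σ(11) = 12, σ(12) = 28, σ(13) = 14, σ(14) = 24, σ(15) = 24, σ(16) = 31, σ(17) = 18, σ(18) = 39, σ(19) = 20, σ(20) = 42, σ(21) = 32, σ(22) = 36, σ(23) = 24, σ(24) = 60, σ(25) = 31, σ(26) = 42, σ(27) = 40, σ(28) = 56, σ(29) = 30, σ(30) = 72, σ(31) = 32, σ(32) = 63, σ(33) = 48, σ(34) = 54, σ(35) = 48, σ(36) = 91, σ(37) = 38, σ(38) = 60, σ(39) = 56, σ(40) = 90, σ(41) = 42, σ(42) = 96, σ(43) = 44, σ(44) = 84, σ(45) = 78, σ(46) = 72, σ(47) = 48, σ(48) = 124, σ(49) = 57, σ(50) = 93, σ(51) = 72, σ(52) = 98, σ(53) = 54, σ(54) = 120, σ(55) = 72, σ(56) = 120, σ(57) = 80, σ(58) = 90, σ(59) = 60, σ(60) = 168, σ(61) = 62, σ(62) = 96, σ(63) = 104, σ(64) = 127, σ(65) = 84, σ(66) = 144, σ(67) = 68, σ(68) = 126, σ(69) = 96, σ(70) = 144, σ(71) = 72, σ(72) = 195, σ(73) = 74, σ(74) = 114, σ(75) = 124, σ(76) = 140, σ(77) = 96, σ(78) = 168, σ(79) = 80, σ(80) = 186, σ(81) = 121, σ(82) = 126, σ(83) = 84, σ(84) = 224, σ(85) = 108, σ(86) = 132, σ(87) = 120, σ(88) = 180, σ(89) = 90, σ(90) = 234, σ(91) = 112, σ(92) = 168, σ(93) = 128, σ(94) = 144, σ(95) = 120, σ(96) = 252, σ(97) = 98, σ(98) = 171, σ(99) = 156, σ(100) = 217, σ(101) = 102, σ(102) = 216, σ(103) = 104, σ(104) = 210, σ(105) = 192, σ(106) = 162, σ(107) = 108, σ(108) = 280, σ(109) = 110, σ(110) = 216, σ(111) = 152, σ(112) = 248, σ(113) = 114, σ(114) = 240, σ(115) = 144, σ(116) = 210, σ(117) = 182, σ(118) = 180, σ(119) = 144, σ(120) = 360, σ(121) = 133, σ(122) = 186, σ(123) = 168, σ(124) = 224, σ(125) = 156, σ(126) = 312, σ(127) = 128, σ(128) = 255, σ(129) = 176, σ(130) = 252, σ(131) = 132, σ(132) = 336, σ(133) = 160, σ(134) = 204, σ(135) = 240, σ(136) = 270, σ(137) = 138, σ(138) = 288, σ(139) = 140, σ(140) = 336, σ(141) = 192, σ(142) = 216, σ(143) = 168, σ(144) = 403, σ(145) = 180, σ(146) = 222, σ(147) = 228, σ(148) = 266, σ(149) = 150, σ(150) = 372, σ(151) = 152, σ(152) = 300, σ(153) = 234, σ(154) = 288, σ(155) = 192, σ(156) = 392, σ(157) = 158, σ(158) = 240, σ(159) = 216, σ(160) = 378, σ(161) = 192, σ(162) = 363, σ(163) = 164, σ(164) = 294, σ(165) = 288, σ(166) = 252, σ(167) = 168, σ(168) = 480, σ(169) = 183, σ(170) = 324, σ(171) = 260, σ(172) = 308, σ(173) = 174, σ(174) = 360, σ(175) = 248, σ(176) = 372, σ(177) = 240, σ(178) = 270, σ(179) = 180, σ(180) = 546, σ(181) = 182, σ(182) = 336. Summing all 182 values: 27338. (Average order: Σ_{n ≤ x} σ(n) ~ (π²/12) x². For x = 182, (π²/12)·182² ≈ 27243.40.)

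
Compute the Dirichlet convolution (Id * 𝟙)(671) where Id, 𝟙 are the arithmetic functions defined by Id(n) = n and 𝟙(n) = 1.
(Id * 𝟙)(671) = 744

Divisors of 671: [1, 11, 61, 671]. For each d | 671:
  d = 1: Id(1) · 𝟙(671/1) = 1 · 1 = 1
  d = 11: Id(11) · 𝟙(671/11) = 11 · 1 = 11
  d = 61: Id(61) · 𝟙(671/61) = 61 · 1 = 61
  d = 671: Id(671) · 𝟙(671/671) = 671 · 1 = 671
Summing: (Id * 𝟙)(671) = 1 + 11 + 61 + 671 = 744.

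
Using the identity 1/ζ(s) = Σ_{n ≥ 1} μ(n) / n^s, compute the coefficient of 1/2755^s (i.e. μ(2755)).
μ(2755) = -1

Factor n = 2755 = 5 · 19 · 29. μ(n) = 0 if any exponent ≥ 2 (not squarefree); otherwise μ(n) = (−1)^{ω(n)} where ω(n) is the number of distinct prime factors. Applying: μ(2755) = -1.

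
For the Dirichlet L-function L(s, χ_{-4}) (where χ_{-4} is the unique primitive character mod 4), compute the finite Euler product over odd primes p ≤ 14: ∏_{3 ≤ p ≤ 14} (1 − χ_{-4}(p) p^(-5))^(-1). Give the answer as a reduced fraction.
∏ = 700807599951834375/703510729567397888

The odd primes p ≤ 14 are [3, 5, 7, 11, 13]. For each, χ(p) = 1 if p ≡ 1 mod 4, χ(p) = −1 if p ≡ 3 mod 4. Taking (1 − χ(p)/p^5)^(-1) = p^5/(p^5 − χ(p)): (1 − (-1)/3^5)^(-1) · (1 − (1)/5^5)^(-1) · (1 − (-1)/7^5)^(-1) · (1 − (-1)/11^5)^(-1) · (1 − (1)/13^5)^(-1) = 700807599951834375/703510729567397888.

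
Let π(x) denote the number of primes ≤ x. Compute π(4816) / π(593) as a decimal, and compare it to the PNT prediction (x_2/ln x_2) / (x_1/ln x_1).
π(4816)/π(593) = 648/108 ≈ 6.0000;  PNT prediction ≈ 6.1154.

π(593) = 108 and π(4816) = 648, so π(4816)/π(593) ≈ 6.0000. The PNT-predicted ratio is (4816/ln(4816)) / (593/ln(593)) ≈ 6.1154. The two agree to within a few percent, as expected.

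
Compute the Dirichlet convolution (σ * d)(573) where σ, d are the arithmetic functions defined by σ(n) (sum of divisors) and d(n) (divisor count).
(σ * d)(573) = 1164

Divisors of 573: [1, 3, 191, 573]. For each d | 573:
  d = 1: σ(1) · d(573/1) = 1 · 4 = 4
  d = 3: σ(3) · d(573/3) = 4 · 2 = 8
  d = 191: σ(191) · d(573/191) = 192 · 2 = 384
  d = 573: σ(573) · d(573/573) = 768 · 1 = 768
Summing: (σ * d)(573) = 4 + 8 + 384 + 768 = 1164.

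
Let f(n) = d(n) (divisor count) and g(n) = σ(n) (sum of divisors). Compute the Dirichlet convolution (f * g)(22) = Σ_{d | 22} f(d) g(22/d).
(d * σ)(22) = 70

Divisors of 22: [1, 2, 11, 22]. For each d | 22:
  d = 1: d(1) · σ(22/1) = 1 · 36 = 36
  d = 2: d(2) · σ(22/2) = 2 · 12 = 24
  d = 11: d(11) · σ(22/11) = 2 · 3 = 6
  d = 22: d(22) · σ(22/22) = 4 · 1 = 4
Summing: (d * σ)(22) = 36 + 24 + 6 + 4 = 70.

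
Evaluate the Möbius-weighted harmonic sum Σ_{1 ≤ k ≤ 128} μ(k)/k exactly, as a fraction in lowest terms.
Σ μ(k)/k = -228455996623300386843096283835194191857230682/401447693933303618909444119902604513664588524773

Values of μ(k) for 1 ≤ k ≤ 128: μ(1) = 1, μ(2) = -1, μ(3) = -1, μ(5) = -1, μ(6) = 1, μ(7) = -1, μ(10) = 1, μ(11) = -1, μ(13) = -1, μ(14) = 1, μ(15) = 1, μ(17) = -1, μ(19) = -1, μ(21) = 1, μ(22) = 1, μ(23) = -1, μ(26) = 1, μ(29) = -1, μ(30) = -1, μ(31) = -1, μ(33) = 1, μ(34) = 1, μ(35) = 1, μ(37) = -1, μ(38) = 1, μ(39) = 1, μ(41) = -1, μ(42) = -1, μ(43) = -1, μ(46) = 1, μ(47) = -1, μ(51) = 1, μ(53) = -1, μ(55) = 1, μ(57) = 1, μ(58) = 1, μ(59) = -1, μ(61) = -1, μ(62) = 1, μ(65) = 1, μ(66) = -1, μ(67) = -1, μ(69) = 1, μ(70) = -1, μ(71) = -1, μ(73) = -1, μ(74) = 1, μ(77) = 1, μ(78) = -1, μ(79) = -1, μ(82) = 1, μ(83) = -1, μ(85) = 1, μ(86) = 1, μ(87) = 1, μ(89) = -1, μ(91) = 1, μ(93) = 1, μ(94) = 1, μ(95) = 1, μ(97) = -1, μ(101) = -1, μ(102) = -1, μ(103) = -1, μ(105) = -1, μ(106) = 1, μ(107) = -1, μ(109) = -1, μ(110) = -1, μ(111) = 1, μ(113) = -1, μ(114) = -1, μ(115) = 1, μ(118) = 1, μ(119) = 1, μ(122) = 1, μ(123) = 1, μ(127) = -1, with μ = 0 on non-squarefree integers. Summing μ(k)/k for k where μ(k) ≠ 0 gives -228455996623300386843096283835194191857230682/401447693933303618909444119902604513664588524773 ≈ -0.0006. (PNT ⟺ this sum → 0 as n → ∞.)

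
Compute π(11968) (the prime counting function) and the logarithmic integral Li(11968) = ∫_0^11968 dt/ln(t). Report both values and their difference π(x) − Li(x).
π(11968) = 1434;  Li(11968) ≈ 1457.69;  π(x) − Li(x) ≈ -23.69.

Direct count of primes ≤ 11968 gives π(11968) = 1434. Numerical evaluation of the logarithmic integral gives Li(11968) ≈ 1457.69. The difference π(x) − Li(x) ≈ -23.69 is typically negative for small/moderate x (Li(x) overestimates), though Littlewood's theorem shows this sign changes infinitely often.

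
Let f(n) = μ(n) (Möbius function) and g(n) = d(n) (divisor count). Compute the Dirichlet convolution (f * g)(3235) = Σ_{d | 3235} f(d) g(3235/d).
(μ * d)(3235) = 1

Divisors of 3235: [1, 5, 647, 3235]. For each d | 3235:
  d = 1: μ(1) · d(3235/1) = 1 · 4 = 4
  d = 5: μ(5) · d(3235/5) = -1 · 2 = -2
  d = 647: μ(647) · d(3235/647) = -1 · 2 = -2
  d = 3235: μ(3235) · d(3235/3235) = 1 · 1 = 1
Summing: (μ * d)(3235) = 4 + -2 + -2 + 1 = 1.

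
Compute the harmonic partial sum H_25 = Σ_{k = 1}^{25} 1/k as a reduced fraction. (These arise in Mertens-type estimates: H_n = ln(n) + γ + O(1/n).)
H_25 = 34052522467/8923714800

Direct summation: H_25 = 1 + 1/2 + ... + 1/25. The least common denominator is lcm(1, ..., 25) = 26771144400; over this denominator the numerator is 26771144400 + 13385572200 + 8923714800 + 6692786100 + 5354228880 + 4461857400 + 3824449200 + 3346393050 + 2974571600 + 2677114440 + 2433740400 + 2230928700 + 2059318800 + 1912224600 + 1784742960 + 1673196525 + 1574773200 + 1487285800 + 1409007600 + 1338557220 + 1274816400 + 1216870200 + 1163962800 + 1115464350 + 1070845776 = 102157567401, so H_25 = 102157567401/26771144400; reducing by gcd(102157567401, 26771144400) = 3 gives 34052522467/8923714800 ≈ 3.81596. (The PNT-adjacent estimate ln(25) + γ ≈ 3.79609 matches within O(1/n).)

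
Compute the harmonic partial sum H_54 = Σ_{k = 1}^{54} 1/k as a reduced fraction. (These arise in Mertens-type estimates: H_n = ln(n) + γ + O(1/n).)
H_54 = 250503836021181200128409/54749786241679275146400

Direct summation: H_54 = 1 + 1/2 + ... + 1/54. The least common denominator is lcm(1, ..., 54) = 164249358725037825439200; over this denominator the numerator is 164249358725037825439200 + 82124679362518912719600 + 54749786241679275146400 + 41062339681259456359800 + 32849871745007565087840 + 27374893120839637573200 + 23464194103576832205600 + 20531169840629728179900 + 18249928747226425048800 + 16424935872503782543920 + 14931759884094347767200 + 13687446560419818786600 + 12634566055772140418400 + 11732097051788416102800 + 10949957248335855029280 + 10265584920314864089950 + 9661726983825754437600 + 9124964373613212524400 + 8644703090791464496800 + 8212467936251891271960 + 7821398034525610735200 + 7465879942047173883600 + 7141276466305992410400 + 6843723280209909393300 + 6569974349001513017568 + 6317283027886070209200 + 6083309582408808349600 + 5866048525894208051400 + 5663770990518545704800 + 5474978624167927514640 + 5298366410485091143200 + 5132792460157432044975 + 4977253294698115922400 + 4830863491912877218800 + 4692838820715366441120 + 4562482186806606262200 + 4439171857433454741600 + 4322351545395732248400 + 4211522018590713472800 + 4106233968125945635980 + 4006081920122873791200 + 3910699017262805367600 + 3819752528489251754400 + 3732939971023586941800 + 3649985749445285009760 + 3570638233152996205200 + 3494667206915698413600 + 3421861640104954696650 + 3352027729082404600800 + 3284987174500756508784 + 3220575661275251479200 + 3158641513943035104600 + 3099044504245996706400 + 3041654791204404174800 = 751511508063543600385227, so H_54 = 751511508063543600385227/164249358725037825439200; reducing by gcd(751511508063543600385227, 164249358725037825439200) = 3 gives 250503836021181200128409/54749786241679275146400 ≈ 4.57543. (The PNT-adjacent estimate ln(54) + γ ≈ 4.56620 matches within O(1/n).)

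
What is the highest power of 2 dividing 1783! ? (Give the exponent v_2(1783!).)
v_2(1783!) = 1774

Legendre's formula: v_p(n!) = Σ_{k ≥ 1} ⌊n / p^k⌋. For p = 2, n = 1783, the terms are:
  ⌊1783/2^1⌋ = ⌊1783/2⌋ = 891
  ⌊1783/2^2⌋ = ⌊1783/4⌋ = 445
  ⌊1783/2^3⌋ = ⌊1783/8⌋ = 222
  ⌊1783/2^4⌋ = ⌊1783/16⌋ = 111
  ⌊1783/2^5⌋ = ⌊1783/32⌋ = 55
  ⌊1783/2^6⌋ = ⌊1783/64⌋ = 27
  ⌊1783/2^7⌋ = ⌊1783/128⌋ = 13
  ⌊1783/2^8⌋ = ⌊1783/256⌋ = 6
  ⌊1783/2^9⌋ = ⌊1783/512⌋ = 3
  ⌊1783/2^10⌋ = ⌊1783/1024⌋ = 1
(the next term ⌊1783/2^11⌋ = 0, terminating the sum). Summing: v_2(1783!) = 891 + 445 + 222 + 111 + 55 + 27 + 13 + 6 + 3 + 1 = 1774.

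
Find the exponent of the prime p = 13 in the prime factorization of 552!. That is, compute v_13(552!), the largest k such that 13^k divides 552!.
v_13(552!) = 45

Legendre's formula: v_p(n!) = Σ_{k ≥ 1} ⌊n / p^k⌋. For p = 13, n = 552, the terms are:
  ⌊552/13^1⌋ = ⌊552/13⌋ = 42
  ⌊552/13^2⌋ = ⌊552/169⌋ = 3
(the next term ⌊552/13^3⌋ = 0, terminating the sum). Summing: v_13(552!) = 42 + 3 = 45.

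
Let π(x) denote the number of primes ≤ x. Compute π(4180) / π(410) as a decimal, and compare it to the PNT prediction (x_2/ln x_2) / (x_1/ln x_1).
π(4180)/π(410) = 574/80 ≈ 7.1750;  PNT prediction ≈ 7.3561.

π(410) = 80 and π(4180) = 574, so π(4180)/π(410) ≈ 7.1750. The PNT-predicted ratio is (4180/ln(4180)) / (410/ln(410)) ≈ 7.3561. The two agree to within a few percent, as expected.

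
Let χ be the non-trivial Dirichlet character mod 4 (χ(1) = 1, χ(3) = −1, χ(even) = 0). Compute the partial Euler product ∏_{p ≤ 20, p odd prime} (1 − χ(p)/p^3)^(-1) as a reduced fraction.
∏ = 2463517706231725/2542314678779904

The odd primes p ≤ 20 are [3, 5, 7, 11, 13, 17, 19]. For each, χ(p) = 1 if p ≡ 1 mod 4, χ(p) = −1 if p ≡ 3 mod 4. Taking (1 − χ(p)/p^3)^(-1) = p^3/(p^3 − χ(p)): (1 − (-1)/3^3)^(-1) · (1 − (1)/5^3)^(-1) · (1 − (-1)/7^3)^(-1) · (1 − (-1)/11^3)^(-1) · (1 − (1)/13^3)^(-1) · (1 − (1)/17^3)^(-1) · (1 − (-1)/19^3)^(-1) = 2463517706231725/2542314678779904.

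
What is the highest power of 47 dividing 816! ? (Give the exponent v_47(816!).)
v_47(816!) = 17

Legendre's formula: v_p(n!) = Σ_{k ≥ 1} ⌊n / p^k⌋. For p = 47, n = 816, the terms are:
  ⌊816/47^1⌋ = ⌊816/47⌋ = 17
(the next term ⌊816/47^2⌋ = 0, terminating the sum). Summing: v_47(816!) = 17 = 17.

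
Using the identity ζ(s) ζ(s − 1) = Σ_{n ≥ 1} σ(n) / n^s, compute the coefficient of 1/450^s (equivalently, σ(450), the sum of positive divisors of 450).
σ(450) = 1209

In the product (Σ m^0/m^s)(Σ k / k^s) = Σ (Σ_{d | n} d) / n^s, the coefficient of 1/n^s is σ(n) = Σ_{d | n} d. For n = 450, divisors are [1, 2, 3, 5, 6, 9, 10, 15, 18, 25, 30, 45, 50, 75, 90, 150, 225, 450]; summing: σ(450) = 1209.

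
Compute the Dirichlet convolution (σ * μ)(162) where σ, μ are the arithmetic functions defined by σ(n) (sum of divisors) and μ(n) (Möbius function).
(σ * μ)(162) = 162

Divisors of 162: [1, 2, 3, 6, 9, 18, 27, 54, 81, 162]. For each d | 162:
  d = 1: σ(1) · μ(162/1) = 1 · 0 = 0
  d = 2: σ(2) · μ(162/2) = 3 · 0 = 0
  d = 3: σ(3) · μ(162/3) = 4 · 0 = 0
  d = 6: σ(6) · μ(162/6) = 12 · 0 = 0
  d = 9: σ(9) · μ(162/9) = 13 · 0 = 0
  d = 18: σ(18) · μ(162/18) = 39 · 0 = 0
  d = 27: σ(27) · μ(162/27) = 40 · 1 = 40
  d = 54: σ(54) · μ(162/54) = 120 · -1 = -120
  d = 81: σ(81) · μ(162/81) = 121 · -1 = -121
  d = 162: σ(162) · μ(162/162) = 363 · 1 = 363
Summing: (σ * μ)(162) = 0 + 0 + 0 + 0 + 0 + 0 + 40 + -120 + -121 + 363 = 162.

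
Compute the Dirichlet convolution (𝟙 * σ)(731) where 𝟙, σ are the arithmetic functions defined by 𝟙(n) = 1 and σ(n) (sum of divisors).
(𝟙 * σ)(731) = 855

Divisors of 731: [1, 17, 43, 731]. For each d | 731:
  d = 1: 𝟙(1) · σ(731/1) = 1 · 792 = 792
  d = 17: 𝟙(17) · σ(731/17) = 1 · 44 = 44
  d = 43: 𝟙(43) · σ(731/43) = 1 · 18 = 18
  d = 731: 𝟙(731) · σ(731/731) = 1 · 1 = 1
Summing: (𝟙 * σ)(731) = 792 + 44 + 18 + 1 = 855.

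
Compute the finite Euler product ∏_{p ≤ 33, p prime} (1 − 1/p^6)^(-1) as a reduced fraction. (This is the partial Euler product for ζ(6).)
∏ = 21845630847366461901783214359247811231609675/21473219492121468455585352466296495056879616

The primes p ≤ 33 are [2, 3, 5, 7, 11, 13, 17, 19, 23, 29, 31]. For each prime, (1 − 1/p^6)^(-1) = p^6 / (p^6 − 1). The product is (1 − 1/2^6)^(-1), (1 − 1/3^6)^(-1), (1 − 1/5^6)^(-1), (1 − 1/7^6)^(-1), (1 − 1/11^6)^(-1), (1 − 1/13^6)^(-1), (1 − 1/17^6)^(-1), (1 − 1/19^6)^(-1), (1 − 1/23^6)^(-1), (1 − 1/29^6)^(-1), (1 − 1/31^6)^(-1) = ∏ p^6 / (p^6 − 1) = 21845630847366461901783214359247811231609675/21473219492121468455585352466296495056879616.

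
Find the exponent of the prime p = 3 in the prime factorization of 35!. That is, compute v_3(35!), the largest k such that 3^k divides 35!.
v_3(35!) = 15

Legendre's formula: v_p(n!) = Σ_{k ≥ 1} ⌊n / p^k⌋. For p = 3, n = 35, the terms are:
  ⌊35/3^1⌋ = ⌊35/3⌋ = 11
  ⌊35/3^2⌋ = ⌊35/9⌋ = 3
  ⌊35/3^3⌋ = ⌊35/27⌋ = 1
(the next term ⌊35/3^4⌋ = 0, terminating the sum). Summing: v_3(35!) = 11 + 3 + 1 = 15.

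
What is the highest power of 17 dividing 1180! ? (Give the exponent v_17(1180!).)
v_17(1180!) = 73

Legendre's formula: v_p(n!) = Σ_{k ≥ 1} ⌊n / p^k⌋. For p = 17, n = 1180, the terms are:
  ⌊1180/17^1⌋ = ⌊1180/17⌋ = 69
  ⌊1180/17^2⌋ = ⌊1180/289⌋ = 4
(the next term ⌊1180/17^3⌋ = 0, terminating the sum). Summing: v_17(1180!) = 69 + 4 = 73.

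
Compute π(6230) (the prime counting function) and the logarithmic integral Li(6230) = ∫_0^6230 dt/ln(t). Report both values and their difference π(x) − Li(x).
π(6230) = 811;  Li(6230) ≈ 826.79;  π(x) − Li(x) ≈ -15.79.

Direct count of primes ≤ 6230 gives π(6230) = 811. Numerical evaluation of the logarithmic integral gives Li(6230) ≈ 826.79. The difference π(x) − Li(x) ≈ -15.79 is typically negative for small/moderate x (Li(x) overestimates), though Littlewood's theorem shows this sign changes infinitely often.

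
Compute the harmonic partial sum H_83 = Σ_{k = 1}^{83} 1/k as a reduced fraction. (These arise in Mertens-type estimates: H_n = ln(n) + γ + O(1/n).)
H_83 = 3672441655127796364812512959533039359/734184632222154704090370027645633600

Direct summation: H_83 = 1 + 1/2 + ... + 1/83. The least common denominator is lcm(1, ..., 83) = 8076030954443701744994070304101969600; over this denominator the numerator is 8076030954443701744994070304101969600 + 4038015477221850872497035152050984800 + 2692010318147900581664690101367323200 + 2019007738610925436248517576025492400 + 1615206190888740348998814060820393920 + 1346005159073950290832345050683661600 + 1153718707777671677856295757728852800 + 1009503869305462718124258788012746200 + 897336772715966860554896700455774400 + 807603095444370174499407030410196960 + 734184632222154704090370027645633600 + 673002579536975145416172525341830800 + 621233150341823211153390023392459200 + 576859353888835838928147878864426400 + 538402063629580116332938020273464640 + 504751934652731359062129394006373100 + 475060644379041279117298253182468800 + 448668386357983430277448350227887200 + 425054260760194828683898437057998400 + 403801547722185087249703515205098480 + 384572902592557225952098585909617600 + 367092316111077352045185013822816800 + 351131780627987032391046534960955200 + 336501289768487572708086262670915400 + 323041238177748069799762812164078784 + 310616575170911605576695011696229600 + 299112257571988953518298900151924800 + 288429676944417919464073939432213200 + 278483826015300060172209320831102400 + 269201031814790058166469010136732320 + 260517127562700056290131300132321600 + 252375967326365679531064697003186550 + 244728210740718234696790009215211200 + 237530322189520639558649126591234400 + 230743741555534335571259151545770560 + 224334193178991715138724175113943600 + 218271106876856803918758656867620800 + 212527130380097414341949218528999200 + 207077716780607737051130007797486400 + 201900773861092543624851757602549240 + 196976364742529310853513909856145600 + 192286451296278612976049292954808800 + 187814673359155854534745821025627200 + 183546158055538676022592506911408400 + 179467354543193372110979340091154880 + 175565890313993516195523267480477600 + 171830445839227696702001495831956800 + 168250644884243786354043131335457700 + 164816958253953096836613679675550400 + 161520619088874034899881406082039392 + 158353548126347093039099417727489600 + 155308287585455802788347505848114800 + 152377942536673617830076798190603200 + 149556128785994476759149450075962400 + 146836926444430940818074005529126720 + 144214838472208959732036969716106600 + 141684753586731609561299479019332800 + 139241913007650030086104660415551200 + 136881880583791554999899496679694400 + 134600515907395029083234505068366160 + 132393950072847569590066726296753600 + 130258563781350028145065650066160800 + 128190967530852408650699528636539200 + 126187983663182839765532348501593275 + 124246630068364642230678004678491840 + 122364105370359117348395004607605600 + 120537775439458234999911497076148800 + 118765161094760319779324563295617200 + 117043926875995677463682178320318400 + 115371870777767167785629575772885280 + 113746914851319742887240426818337600 + 112167096589495857569362087556971800 + 110630561019776736232795483617835200 + 109135553438428401959379328433810400 + 107680412725916023266587604054692928 + 106263565190048707170974609264499600 + 104883518888879243441481432520804800 + 103538858390303868525565003898743200 + 102228239929667110696127472203822400 + 100950386930546271812425878801274620 + 99704085857329651172766300050641600 + 98488182371264655426756954928072800 + 97301577764381948734868316916891200 = 40396858206405760012937642554863432949, so H_83 = 40396858206405760012937642554863432949/8076030954443701744994070304101969600; reducing by gcd(40396858206405760012937642554863432949, 8076030954443701744994070304101969600) = 11 gives 3672441655127796364812512959533039359/734184632222154704090370027645633600 ≈ 5.00207. (The PNT-adjacent estimate ln(83) + γ ≈ 4.99606 matches within O(1/n).)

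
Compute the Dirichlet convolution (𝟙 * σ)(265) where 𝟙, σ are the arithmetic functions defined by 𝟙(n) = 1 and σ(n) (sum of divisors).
(𝟙 * σ)(265) = 385

Divisors of 265: [1, 5, 53, 265]. For each d | 265:
  d = 1: 𝟙(1) · σ(265/1) = 1 · 324 = 324
  d = 5: 𝟙(5) · σ(265/5) = 1 · 54 = 54
  d = 53: 𝟙(53) · σ(265/53) = 1 · 6 = 6
  d = 265: 𝟙(265) · σ(265/265) = 1 · 1 = 1
Summing: (𝟙 * σ)(265) = 324 + 54 + 6 + 1 = 385.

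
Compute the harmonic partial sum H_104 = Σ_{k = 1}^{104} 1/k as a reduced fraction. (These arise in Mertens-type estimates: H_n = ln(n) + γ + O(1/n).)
H_104 = 151628729214843927768244125436857365638449733/29012042540587955997705808574162155756055616

Direct summation: H_104 = 1 + 1/2 + ... + 1/104. The least common denominator is lcm(1, ..., 104) = 725301063514698899942645214354053893901390400; over this denominator the numerator is 725301063514698899942645214354053893901390400 + 362650531757349449971322607177026946950695200 + 241767021171566299980881738118017964633796800 + 181325265878674724985661303588513473475347600 + 145060212702939779988529042870810778780278080 + 120883510585783149990440869059008982316898400 + 103614437644956985706092173479150556271627200 + 90662632939337362492830651794256736737673800 + 80589007057188766660293912706005988211265600 + 72530106351469889994264521435405389390139040 + 65936460319518081812967746759459444900126400 + 60441755292891574995220434529504491158449200 + 55792389501130684610972708796465684146260800 + 51807218822478492853046086739575278135813600 + 48353404234313259996176347623603592926759360 + 45331316469668681246415325897128368368836900 + 42664768442041111761332071432591405523611200 + 40294503528594383330146956353002994105632800 + 38173740184984152628560274439687047047441600 + 36265053175734944997132260717702694695069520 + 34538145881652328568697391159716852090542400 + 32968230159759040906483873379729722450063200 + 31534828848465169562723704971915386691364800 + 30220877646445787497610217264752245579224600 + 29012042540587955997705808574162155756055616 + 27896194750565342305486354398232842073130400 + 26863002352396255553431304235335329403755200 + 25903609411239246426523043369787639067906800 + 25010381500506858618711903943243237720737600 + 24176702117156629998088173811801796463379680 + 23396808500474158062665974656582383674238400 + 22665658234834340623207662948564184184418450 + 21978820106506027270989248919819814966708800 + 21332384221020555880666035716295702761805600 + 20722887528991397141218434695830111254325440 + 20147251764297191665073478176501497052816400 + 19602731446343213511963384171731186321659200 + 19086870092492076314280137219843523523720800 + 18597463167043561536990902932155228048753600 + 18132526587867472498566130358851347347534760 + 17690269841821924388845005228147655948814400 + 17269072940826164284348695579858426045271200 + 16867466593365090696340586380326834741892800 + 16484115079879520453241936689864861225031600 + 16117801411437753332058782541201197642253120 + 15767414424232584781361852485957693345682400 + 15431937521589338296652025837320295614923200 + 15110438823222893748805108632376122789612300 + 14802062520708140815156024782735793753089600 + 14506021270293977998852904287081077878027808 + 14221589480680370587110690477530468507870400 + 13948097375282671152743177199116421036565200 + 13684925726692432074389532346302903658516800 + 13431501176198127776715652117667664701877600 + 13187292063903616362593549351891888980025280 + 12951804705619623213261521684893819533953400 + 12724580061661384209520091479895682349147200 + 12505190750253429309355951971621618860368800 + 12293238364655913558349918887356845659345600 + 12088351058578314999044086905900898231689840 + 11890181369093424589223692038591047441006400 + 11698404250237079031332987328291191837119200 + 11512715293884109522899130386572284030180800 + 11332829117417170311603831474282092092209225 + 11158477900226136922194541759293136829252160 + 10989410053253013635494624459909907483354400 + 10825389007682073133472316632150058117931200 + 10666192110510277940333017858147851380902800 + 10511609616155056520907901657305128897121600 + 10361443764495698570609217347915055627162720 + 10215507936826745069614721328930336533822400 + 10073625882148595832536739088250748526408200 + 9935631007050669862228016634987039642484800 + 9801365723171606755981692085865593160829600 + 9670680846862651999235269524720718585351872 + 9543435046246038157140068609921761761860400 + 9419494331359725973281106679922777842875200 + 9298731583521780768495451466077614024376800 + 9181026120439226581552471067772834100017600 + 9066263293933736249283065179425673673767380 + 8954334117465418517810434745111776467918400 + 8845134920910962194422502614073827974407200 + 8738567030297577107742713425952456553028800 + 8634536470413082142174347789929213022635600 + 8532953688408222352266414286518281104722240 + 8433733296682545348170293190163417370946400 + 8336793833502286206237301314414412573579200 + 8242057539939760226620968344932430612515800 + 8149450151850549437557811397236560605633600 + 8058900705718876666029391270600598821126560 + 7970341357304383515853244113780812020894400 + 7883707212116292390680926242978846672841200 + 7798936166824719354221991552194127891412800 + 7715968760794669148326012918660147807461600 + 7634748036996830525712054887937409409488320 + 7555219411611446874402554316188061394806150 + 7477330551697926803532424890247978287643200 + 7401031260354070407578012391367896876544800 + 7326273368835342423663082973273271655569600 + 7253010635146988999426452143540538939013904 + 7181198648660385147946982320337167266350400 + 7110794740340185293555345238765234253935200 + 7041757898200960193617914702466542659236800 + 6974048687641335576371588599558210518282600 = 3790718230371098194206103135921434140961243325, so H_104 = 3790718230371098194206103135921434140961243325/725301063514698899942645214354053893901390400; reducing by gcd(3790718230371098194206103135921434140961243325, 725301063514698899942645214354053893901390400) = 25 gives 151628729214843927768244125436857365638449733/29012042540587955997705808574162155756055616 ≈ 5.22641. (The PNT-adjacent estimate ln(104) + γ ≈ 5.22161 matches within O(1/n).)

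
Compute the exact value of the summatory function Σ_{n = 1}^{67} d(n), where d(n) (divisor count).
Σ_{n ≤ 67} d(n) = 294

Compute d(n) for each 1 ≤ n ≤ 67: d(1) = 1, d(2) = 2, d(3) = 2, d(4) = 3, d(5) = 2, d(6) = 4, d(7) = 2, d(8) = 4, d(9) = 3, d(10) = 4, d(11) = 2, d(12) = 6, d(13) = 2, d(14) = 4, d(15) = 4, d(16) = 5, d(17) = 2, d(18) = 6, d(19) = 2, d(20) = 6, d(21) = 4, d(22) = 4, d(23) = 2, d(24) = 8, d(25) = 3, d(26) = 4, d(27) = 4, d(28) = 6, d(29) = 2, d(30) = 8, d(31) = 2, d(32) = 6, d(33) = 4, d(34) = 4, d(35) = 4, d(36) = 9, d(37) = 2, d(38) = 4, d(39) = 4, d(40) = 8, d(41) = 2, d(42) = 8, d(43) = 2, d(44) = 6, d(45) = 6, d(46) = 4, d(47) = 2, d(48) = 10, d(49) = 3, d(50) = 6, d(51) = 4, d(52) = 6, d(53) = 2, d(54) = 8, d(55) = 4, d(56) = 8, d(57) = 4, d(58) = 4, d(59) = 2, d(60) = 12, d(61) = 2, d(62) = 4, d(63) = 6, d(64) = 7, d(65) = 4, d(66) = 8, d(67) = 2. Summing all 67 values: 294. (Dirichlet's divisor formula: Σ_{n ≤ x} d(n) = x ln(x) + (2γ − 1) x + O(√x). For x = 67, the asymptotic estimate is ≈ 292.06.)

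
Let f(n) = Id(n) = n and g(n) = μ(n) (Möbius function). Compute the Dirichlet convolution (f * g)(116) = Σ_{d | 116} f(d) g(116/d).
(Id * μ)(116) = 56

Divisors of 116: [1, 2, 4, 29, 58, 116]. For each d | 116:
  d = 1: Id(1) · μ(116/1) = 1 · 0 = 0
  d = 2: Id(2) · μ(116/2) = 2 · 1 = 2
  d = 4: Id(4) · μ(116/4) = 4 · -1 = -4
  d = 29: Id(29) · μ(116/29) = 29 · 0 = 0
  d = 58: Id(58) · μ(116/58) = 58 · -1 = -58
  d = 116: Id(116) · μ(116/116) = 116 · 1 = 116
Summing: (Id * μ)(116) = 0 + 2 + -4 + 0 + -58 + 116 = 56.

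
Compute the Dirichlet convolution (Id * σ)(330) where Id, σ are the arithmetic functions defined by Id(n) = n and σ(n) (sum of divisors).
(Id * σ)(330) = 8855

Divisors of 330: [1, 2, 3, 5, 6, 10, 11, 15, 22, 30, 33, 55, 66, 110, 165, 330]. For each d | 330:
  d = 1: Id(1) · σ(330/1) = 1 · 864 = 864
  d = 2: Id(2) · σ(330/2) = 2 · 288 = 576
  d = 3: Id(3) · σ(330/3) = 3 · 216 = 648
  d = 5: Id(5) · σ(330/5) = 5 · 144 = 720
  d = 6: Id(6) · σ(330/6) = 6 · 72 = 432
  d = 10: Id(10) · σ(330/10) = 10 · 48 = 480
  d = 11: Id(11) · σ(330/11) = 11 · 72 = 792
  d = 15: Id(15) · σ(330/15) = 15 · 36 = 540
  d = 22: Id(22) · σ(330/22) = 22 · 24 = 528
  d = 30: Id(30) · σ(330/30) = 30 · 12 = 360
  d = 33: Id(33) · σ(330/33) = 33 · 18 = 594
  d = 55: Id(55) · σ(330/55) = 55 · 12 = 660
  d = 66: Id(66) · σ(330/66) = 66 · 6 = 396
  d = 110: Id(110) · σ(330/110) = 110 · 4 = 440
  d = 165: Id(165) · σ(330/165) = 165 · 3 = 495
  d = 330: Id(330) · σ(330/330) = 330 · 1 = 330
Summing: (Id * σ)(330) = 864 + 576 + 648 + 720 + 432 + 480 + 792 + 540 + 528 + 360 + 594 + 660 + 396 + 440 + 495 + 330 = 8855.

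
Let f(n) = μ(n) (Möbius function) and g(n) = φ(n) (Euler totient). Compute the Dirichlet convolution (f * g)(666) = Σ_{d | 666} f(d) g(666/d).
(μ * φ)(666) = 0

Divisors of 666: [1, 2, 3, 6, 9, 18, 37, 74, 111, 222, 333, 666]. For each d | 666:
  d = 1: μ(1) · φ(666/1) = 1 · 216 = 216
  d = 2: μ(2) · φ(666/2) = -1 · 216 = -216
  d = 3: μ(3) · φ(666/3) = -1 · 72 = -72
  d = 6: μ(6) · φ(666/6) = 1 · 72 = 72
  d = 9: μ(9) · φ(666/9) = 0 · 36 = 0
  d = 18: μ(18) · φ(666/18) = 0 · 36 = 0
  d = 37: μ(37) · φ(666/37) = -1 · 6 = -6
  d = 74: μ(74) · φ(666/74) = 1 · 6 = 6
  d = 111: μ(111) · φ(666/111) = 1 · 2 = 2
  d = 222: μ(222) · φ(666/222) = -1 · 2 = -2
  d = 333: μ(333) · φ(666/333) = 0 · 1 = 0
  d = 666: μ(666) · φ(666/666) = 0 · 1 = 0
Summing: (μ * φ)(666) = 216 + -216 + -72 + 72 + 0 + 0 + -6 + 6 + 2 + -2 + 0 + 0 = 0.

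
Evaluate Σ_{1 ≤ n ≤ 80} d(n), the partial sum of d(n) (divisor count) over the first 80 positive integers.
Σ_{n ≤ 80} d(n) = 368

Compute d(n) for each 1 ≤ n ≤ 80: d(1) = 1, d(2) = 2, d(3) = 2, d(4) = 3, d(5) = 2, d(6) = 4, d(7) = 2, d(8) = 4, d(9) = 3, d(10) = 4, d(11) = 2, d(12) = 6, d(13) = 2, d(14) = 4, d(15) = 4, d(16) = 5, d(17) = 2, d(18) = 6, d(19) = 2, d(20) = 6, d(21) = 4, d(22) = 4, d(23) = 2, d(24) = 8, d(25) = 3, d(26) = 4, d(27) = 4, d(28) = 6, d(29) = 2, d(30) = 8, d(31) = 2, d(32) = 6, d(33) = 4, d(34) = 4, d(35) = 4, d(36) = 9, d(37) = 2, d(38) = 4, d(39) = 4, d(40) = 8, d(41) = 2, d(42) = 8, d(43) = 2, d(44) = 6, d(45) = 6, d(46) = 4, d(47) = 2, d(48) = 10, d(49) = 3, d(50) = 6, d(51) = 4, d(52) = 6, d(53) = 2, d(54) = 8, d(55) = 4, d(56) = 8, d(57) = 4, d(58) = 4, d(59) = 2, d(60) = 12, d(61) = 2, d(62) = 4, d(63) = 6, d(64) = 7, d(65) = 4, d(66) = 8, d(67) = 2, d(68) = 6, d(69) = 4, d(70) = 8, d(71) = 2, d(72) = 12, d(73) = 2, d(74) = 4, d(75) = 6, d(76) = 6, d(77) = 4, d(78) = 8, d(79) = 2, d(80) = 10. Summing all 80 values: 368. (Dirichlet's divisor formula: Σ_{n ≤ x} d(n) = x ln(x) + (2γ − 1) x + O(√x). For x = 80, the asymptotic estimate is ≈ 362.92.)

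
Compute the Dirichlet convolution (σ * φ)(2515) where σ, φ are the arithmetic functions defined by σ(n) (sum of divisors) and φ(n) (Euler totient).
(σ * φ)(2515) = 10060

Divisors of 2515: [1, 5, 503, 2515]. For each d | 2515:
  d = 1: σ(1) · φ(2515/1) = 1 · 2008 = 2008
  d = 5: σ(5) · φ(2515/5) = 6 · 502 = 3012
  d = 503: σ(503) · φ(2515/503) = 504 · 4 = 2016
  d = 2515: σ(2515) · φ(2515/2515) = 3024 · 1 = 3024
Summing: (σ * φ)(2515) = 2008 + 3012 + 2016 + 3024 = 10060.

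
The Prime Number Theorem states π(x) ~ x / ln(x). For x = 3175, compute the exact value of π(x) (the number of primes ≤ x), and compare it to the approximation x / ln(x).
π(3175) = 449;  x/ln(x) ≈ 393.77;  relative error ≈ 12.30%.

Directly count primes up to 3175: π(3175) = 449. The PNT approximation gives 3175/ln(3175) ≈ 3175/8.06306 ≈ 393.77. Relative error (π(x) − x/ln(x)) / π(x) ≈ 12.30%; the approximation is known to undercount slightly (Li(x) is a better estimate).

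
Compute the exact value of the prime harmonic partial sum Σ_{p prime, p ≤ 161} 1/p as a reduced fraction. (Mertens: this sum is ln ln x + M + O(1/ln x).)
Σ 1/p = 67195167335560670940823020383181530154843058347995389615845419/35375166993717494840635767087951744212057570647889977422429870

π(161) = 37, so the primes ≤ 161 are [2, 3, 5, 7, 11, 13, 17, 19, 23, 29, 31, 37, 41, 43, 47, 53, 59, 61, 67, 71, 73, 79, 83, 89, 97, 101, 103, 107, 109, 113, 127, 131, 137, 139, 149, 151, 157]. Summing 1/p over these primes: 67195167335560670940823020383181530154843058347995389615845419/35375166993717494840635767087951744212057570647889977422429870 ≈ 1.8995. Mertens estimate ln ln(161) + 0.2615 ≈ 1.8871.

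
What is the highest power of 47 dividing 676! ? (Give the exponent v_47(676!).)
v_47(676!) = 14

Legendre's formula: v_p(n!) = Σ_{k ≥ 1} ⌊n / p^k⌋. For p = 47, n = 676, the terms are:
  ⌊676/47^1⌋ = ⌊676/47⌋ = 14
(the next term ⌊676/47^2⌋ = 0, terminating the sum). Summing: v_47(676!) = 14 = 14.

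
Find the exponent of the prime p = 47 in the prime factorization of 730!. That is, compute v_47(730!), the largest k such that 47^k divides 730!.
v_47(730!) = 15

Legendre's formula: v_p(n!) = Σ_{k ≥ 1} ⌊n / p^k⌋. For p = 47, n = 730, the terms are:
  ⌊730/47^1⌋ = ⌊730/47⌋ = 15
(the next term ⌊730/47^2⌋ = 0, terminating the sum). Summing: v_47(730!) = 15 = 15.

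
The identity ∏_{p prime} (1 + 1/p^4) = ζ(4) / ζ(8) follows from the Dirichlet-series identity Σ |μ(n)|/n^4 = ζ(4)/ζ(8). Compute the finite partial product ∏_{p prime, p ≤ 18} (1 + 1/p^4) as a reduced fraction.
∏ = 269172760629240720452/249717000818881220625

The primes p ≤ 18 are [2, 3, 5, 7, 11, 13, 17]. For each, (1 + 1/p^4) = (p^4 + 1)/p^4. Multiplying these fractions over p ∈ [2, 3, 5, 7, 11, 13, 17] gives 269172760629240720452/249717000818881220625. (In the limit P → ∞ this tends to ζ(4)/ζ(8).)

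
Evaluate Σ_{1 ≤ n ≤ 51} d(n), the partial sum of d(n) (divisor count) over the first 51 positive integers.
Σ_{n ≤ 51} d(n) = 211

Compute d(n) for each 1 ≤ n ≤ 51: d(1) = 1, d(2) = 2, d(3) = 2, d(4) = 3, d(5) = 2, d(6) = 4, d(7) = 2, d(8) = 4, d(9) = 3, d(10) = 4, d(11) = 2, d(12) = 6, d(13) = 2, d(14) = 4, d(15) = 4, d(16) = 5, d(17) = 2, d(18) = 6, d(19) = 2, d(20) = 6, d(21) = 4, d(22) = 4, d(23) = 2, d(24) = 8, d(25) = 3, d(26) = 4, d(27) = 4, d(28) = 6, d(29) = 2, d(30) = 8, d(31) = 2, d(32) = 6, d(33) = 4, d(34) = 4, d(35) = 4, d(36) = 9, d(37) = 2, d(38) = 4, d(39) = 4, d(40) = 8, d(41) = 2, d(42) = 8, d(43) = 2, d(44) = 6, d(45) = 6, d(46) = 4, d(47) = 2, d(48) = 10, d(49) = 3, d(50) = 6, d(51) = 4. Summing all 51 values: 211. (Dirichlet's divisor formula: Σ_{n ≤ x} d(n) = x ln(x) + (2γ − 1) x + O(√x). For x = 51, the asymptotic estimate is ≈ 208.40.)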